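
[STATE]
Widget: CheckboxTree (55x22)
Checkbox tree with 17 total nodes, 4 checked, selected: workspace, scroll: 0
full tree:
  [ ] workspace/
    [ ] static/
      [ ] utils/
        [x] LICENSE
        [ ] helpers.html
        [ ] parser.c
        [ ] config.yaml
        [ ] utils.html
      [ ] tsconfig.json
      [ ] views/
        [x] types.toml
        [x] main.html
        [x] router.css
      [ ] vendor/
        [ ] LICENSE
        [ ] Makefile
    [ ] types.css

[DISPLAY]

>[-] workspace/                                        
   [-] static/                                         
     [-] utils/                                        
       [x] LICENSE                                     
       [ ] helpers.html                                
       [ ] parser.c                                    
       [ ] config.yaml                                 
       [ ] utils.html                                  
     [ ] tsconfig.json                                 
     [x] views/                                        
       [x] types.toml                                  
       [x] main.html                                   
       [x] router.css                                  
     [ ] vendor/                                       
       [ ] LICENSE                                     
       [ ] Makefile                                    
   [ ] types.css                                       
                                                       
                                                       
                                                       
                                                       
                                                       


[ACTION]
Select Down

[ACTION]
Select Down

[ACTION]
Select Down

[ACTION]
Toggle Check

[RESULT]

 [-] workspace/                                        
   [-] static/                                         
     [ ] utils/                                        
>      [ ] LICENSE                                     
       [ ] helpers.html                                
       [ ] parser.c                                    
       [ ] config.yaml                                 
       [ ] utils.html                                  
     [ ] tsconfig.json                                 
     [x] views/                                        
       [x] types.toml                                  
       [x] main.html                                   
       [x] router.css                                  
     [ ] vendor/                                       
       [ ] LICENSE                                     
       [ ] Makefile                                    
   [ ] types.css                                       
                                                       
                                                       
                                                       
                                                       
                                                       


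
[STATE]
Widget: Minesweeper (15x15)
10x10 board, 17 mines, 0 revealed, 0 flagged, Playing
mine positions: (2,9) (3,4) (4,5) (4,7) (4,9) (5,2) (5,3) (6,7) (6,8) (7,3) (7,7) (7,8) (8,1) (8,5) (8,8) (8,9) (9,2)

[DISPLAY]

■■■■■■■■■■     
■■■■■■■■■■     
■■■■■■■■■■     
■■■■■■■■■■     
■■■■■■■■■■     
■■■■■■■■■■     
■■■■■■■■■■     
■■■■■■■■■■     
■■■■■■■■■■     
■■■■■■■■■■     
               
               
               
               
               


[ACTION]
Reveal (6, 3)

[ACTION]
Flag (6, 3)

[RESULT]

■■■■■■■■■■     
■■■■■■■■■■     
■■■■■■■■■■     
■■■■■■■■■■     
■■■■■■■■■■     
■■■■■■■■■■     
■■■3■■■■■■     
■■■■■■■■■■     
■■■■■■■■■■     
■■■■■■■■■■     
               
               
               
               
               


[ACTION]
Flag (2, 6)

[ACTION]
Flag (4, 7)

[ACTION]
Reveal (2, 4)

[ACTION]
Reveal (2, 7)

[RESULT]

               
        11     
   111  1■     
   1■2213■     
 123■■■⚑■■     
 1■■■■■■■■     
 1■3■■■■■■     
11■■■■■■■■     
■■■■■■■■■■     
■■■■■■■■■■     
               
               
               
               
               


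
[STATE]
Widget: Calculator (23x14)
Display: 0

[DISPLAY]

                      0
┌───┬───┬───┬───┐      
│ 7 │ 8 │ 9 │ ÷ │      
├───┼───┼───┼───┤      
│ 4 │ 5 │ 6 │ × │      
├───┼───┼───┼───┤      
│ 1 │ 2 │ 3 │ - │      
├───┼───┼───┼───┤      
│ 0 │ . │ = │ + │      
├───┼───┼───┼───┤      
│ C │ MC│ MR│ M+│      
└───┴───┴───┴───┘      
                       
                       


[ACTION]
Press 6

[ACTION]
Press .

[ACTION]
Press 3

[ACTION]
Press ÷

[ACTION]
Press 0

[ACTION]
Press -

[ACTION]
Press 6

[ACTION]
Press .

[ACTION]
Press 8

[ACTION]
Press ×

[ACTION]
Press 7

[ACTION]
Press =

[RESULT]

                  -47.6
┌───┬───┬───┬───┐      
│ 7 │ 8 │ 9 │ ÷ │      
├───┼───┼───┼───┤      
│ 4 │ 5 │ 6 │ × │      
├───┼───┼───┼───┤      
│ 1 │ 2 │ 3 │ - │      
├───┼───┼───┼───┤      
│ 0 │ . │ = │ + │      
├───┼───┼───┼───┤      
│ C │ MC│ MR│ M+│      
└───┴───┴───┴───┘      
                       
                       


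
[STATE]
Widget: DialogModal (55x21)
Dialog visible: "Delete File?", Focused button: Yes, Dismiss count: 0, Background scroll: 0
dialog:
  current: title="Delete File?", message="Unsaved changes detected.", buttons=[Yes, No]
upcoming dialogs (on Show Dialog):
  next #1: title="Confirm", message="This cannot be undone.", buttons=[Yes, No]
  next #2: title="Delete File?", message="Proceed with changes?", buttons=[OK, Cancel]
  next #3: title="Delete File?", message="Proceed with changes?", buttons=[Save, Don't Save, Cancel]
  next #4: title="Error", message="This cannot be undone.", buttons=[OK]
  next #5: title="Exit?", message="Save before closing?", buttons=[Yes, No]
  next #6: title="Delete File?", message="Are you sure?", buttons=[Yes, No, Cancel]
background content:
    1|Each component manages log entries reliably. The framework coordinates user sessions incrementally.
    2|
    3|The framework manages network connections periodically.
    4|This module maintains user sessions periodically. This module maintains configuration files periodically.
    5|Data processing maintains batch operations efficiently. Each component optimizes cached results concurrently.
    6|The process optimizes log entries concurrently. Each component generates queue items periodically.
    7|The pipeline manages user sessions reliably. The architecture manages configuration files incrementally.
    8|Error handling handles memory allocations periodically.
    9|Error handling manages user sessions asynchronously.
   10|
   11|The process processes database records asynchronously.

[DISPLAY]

Each component manages log entries reliably. The framew
                                                       
The framework manages network connections periodically.
This module maintains user sessions periodically. This 
Data processing maintains batch operations efficiently.
The process optimizes log entries concurrently. Each co
The pipeline manages user sessions reliably. The archit
Error handling handles memory allocations periodically.
Error handlin┌───────────────────────────┐hronously.   
             │        Delete File?       │             
The process p│ Unsaved changes detected. │nchronously. 
             │         [Yes]  No         │             
             └───────────────────────────┘             
                                                       
                                                       
                                                       
                                                       
                                                       
                                                       
                                                       
                                                       


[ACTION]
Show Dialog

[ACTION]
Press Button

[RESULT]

Each component manages log entries reliably. The framew
                                                       
The framework manages network connections periodically.
This module maintains user sessions periodically. This 
Data processing maintains batch operations efficiently.
The process optimizes log entries concurrently. Each co
The pipeline manages user sessions reliably. The archit
Error handling handles memory allocations periodically.
Error handling manages user sessions asynchronously.   
                                                       
The process processes database records asynchronously. 
                                                       
                                                       
                                                       
                                                       
                                                       
                                                       
                                                       
                                                       
                                                       
                                                       


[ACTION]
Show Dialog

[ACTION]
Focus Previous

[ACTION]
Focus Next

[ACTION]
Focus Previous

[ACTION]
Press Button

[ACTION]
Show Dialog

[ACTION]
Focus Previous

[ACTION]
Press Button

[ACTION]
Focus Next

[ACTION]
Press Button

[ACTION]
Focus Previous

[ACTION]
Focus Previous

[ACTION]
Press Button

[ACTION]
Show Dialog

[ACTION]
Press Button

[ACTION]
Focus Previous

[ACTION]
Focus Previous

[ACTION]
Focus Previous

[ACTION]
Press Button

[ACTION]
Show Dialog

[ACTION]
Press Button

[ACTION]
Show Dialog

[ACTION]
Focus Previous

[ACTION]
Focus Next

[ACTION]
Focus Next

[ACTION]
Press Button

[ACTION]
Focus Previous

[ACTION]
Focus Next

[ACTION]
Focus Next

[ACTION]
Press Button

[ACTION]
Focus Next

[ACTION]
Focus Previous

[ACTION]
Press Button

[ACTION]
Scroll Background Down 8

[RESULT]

Error handling manages user sessions asynchronously.   
                                                       
The process processes database records asynchronously. 
                                                       
                                                       
                                                       
                                                       
                                                       
                                                       
                                                       
                                                       
                                                       
                                                       
                                                       
                                                       
                                                       
                                                       
                                                       
                                                       
                                                       
                                                       


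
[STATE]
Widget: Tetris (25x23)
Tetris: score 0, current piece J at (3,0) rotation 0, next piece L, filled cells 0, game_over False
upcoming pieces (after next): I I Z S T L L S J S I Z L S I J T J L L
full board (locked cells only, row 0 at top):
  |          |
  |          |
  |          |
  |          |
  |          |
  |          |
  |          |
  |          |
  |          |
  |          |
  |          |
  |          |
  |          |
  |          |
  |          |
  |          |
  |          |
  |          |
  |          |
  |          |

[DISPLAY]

   █      │Next:         
   ███    │  ▒           
          │▒▒▒           
          │              
          │              
          │              
          │Score:        
          │0             
          │              
          │              
          │              
          │              
          │              
          │              
          │              
          │              
          │              
          │              
          │              
          │              
          │              
          │              
          │              


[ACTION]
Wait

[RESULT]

          │Next:         
   █      │  ▒           
   ███    │▒▒▒           
          │              
          │              
          │              
          │Score:        
          │0             
          │              
          │              
          │              
          │              
          │              
          │              
          │              
          │              
          │              
          │              
          │              
          │              
          │              
          │              
          │              


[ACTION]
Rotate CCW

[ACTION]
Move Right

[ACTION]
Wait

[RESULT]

          │Next:         
          │  ▒           
     █    │▒▒▒           
     █    │              
    ██    │              
          │              
          │Score:        
          │0             
          │              
          │              
          │              
          │              
          │              
          │              
          │              
          │              
          │              
          │              
          │              
          │              
          │              
          │              
          │              


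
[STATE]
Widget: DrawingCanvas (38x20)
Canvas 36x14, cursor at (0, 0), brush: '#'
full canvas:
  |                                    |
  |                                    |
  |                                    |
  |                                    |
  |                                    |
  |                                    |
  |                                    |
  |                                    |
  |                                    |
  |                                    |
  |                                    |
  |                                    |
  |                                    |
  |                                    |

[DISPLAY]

+                                     
                                      
                                      
                                      
                                      
                                      
                                      
                                      
                                      
                                      
                                      
                                      
                                      
                                      
                                      
                                      
                                      
                                      
                                      
                                      


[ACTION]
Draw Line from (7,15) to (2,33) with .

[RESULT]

+                                     
                                      
                                ..    
                            ....      
                         ...          
                     ....             
                 ....                 
               ..                     
                                      
                                      
                                      
                                      
                                      
                                      
                                      
                                      
                                      
                                      
                                      
                                      


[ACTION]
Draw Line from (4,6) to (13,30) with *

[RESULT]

+                                     
                                      
                                ..    
                            ....      
      **                 ...          
        ***          ....             
           **    ....                 
             ***.                     
                ***                   
                   **                 
                     ***              
                        ***           
                           **         
                             **       
                                      
                                      
                                      
                                      
                                      
                                      


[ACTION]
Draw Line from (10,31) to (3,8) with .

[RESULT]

+                                     
                                      
                                ..    
        ..                  ....      
      **  ...            ...          
        ***  ....    ....             
           **    ....                 
             ***.   ...               
                ***    ....           
                   **      ...        
                     ***      ..      
                        ***           
                           **         
                             **       
                                      
                                      
                                      
                                      
                                      
                                      


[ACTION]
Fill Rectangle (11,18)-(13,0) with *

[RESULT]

+                                     
                                      
                                ..    
        ..                  ....      
      **  ...            ...          
        ***  ....    ....             
           **    ....                 
             ***.   ...               
                ***    ....           
                   **      ...        
                     ***      ..      
*******************     ***           
*******************        **         
*******************          **       
                                      
                                      
                                      
                                      
                                      
                                      


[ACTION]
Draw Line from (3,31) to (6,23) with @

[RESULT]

+                                     
                                      
                                ..    
        ..                  ..@@      
      **  ...            ..@@@        
        ***  ....    ....@@           
           **    ....  @@             
             ***.   ...               
                ***    ....           
                   **      ...        
                     ***      ..      
*******************     ***           
*******************        **         
*******************          **       
                                      
                                      
                                      
                                      
                                      
                                      


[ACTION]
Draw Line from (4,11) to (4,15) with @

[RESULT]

+                                     
                                      
                                ..    
        ..                  ..@@      
      **  .@@@@@         ..@@@        
        ***  ....    ....@@           
           **    ....  @@             
             ***.   ...               
                ***    ....           
                   **      ...        
                     ***      ..      
*******************     ***           
*******************        **         
*******************          **       
                                      
                                      
                                      
                                      
                                      
                                      


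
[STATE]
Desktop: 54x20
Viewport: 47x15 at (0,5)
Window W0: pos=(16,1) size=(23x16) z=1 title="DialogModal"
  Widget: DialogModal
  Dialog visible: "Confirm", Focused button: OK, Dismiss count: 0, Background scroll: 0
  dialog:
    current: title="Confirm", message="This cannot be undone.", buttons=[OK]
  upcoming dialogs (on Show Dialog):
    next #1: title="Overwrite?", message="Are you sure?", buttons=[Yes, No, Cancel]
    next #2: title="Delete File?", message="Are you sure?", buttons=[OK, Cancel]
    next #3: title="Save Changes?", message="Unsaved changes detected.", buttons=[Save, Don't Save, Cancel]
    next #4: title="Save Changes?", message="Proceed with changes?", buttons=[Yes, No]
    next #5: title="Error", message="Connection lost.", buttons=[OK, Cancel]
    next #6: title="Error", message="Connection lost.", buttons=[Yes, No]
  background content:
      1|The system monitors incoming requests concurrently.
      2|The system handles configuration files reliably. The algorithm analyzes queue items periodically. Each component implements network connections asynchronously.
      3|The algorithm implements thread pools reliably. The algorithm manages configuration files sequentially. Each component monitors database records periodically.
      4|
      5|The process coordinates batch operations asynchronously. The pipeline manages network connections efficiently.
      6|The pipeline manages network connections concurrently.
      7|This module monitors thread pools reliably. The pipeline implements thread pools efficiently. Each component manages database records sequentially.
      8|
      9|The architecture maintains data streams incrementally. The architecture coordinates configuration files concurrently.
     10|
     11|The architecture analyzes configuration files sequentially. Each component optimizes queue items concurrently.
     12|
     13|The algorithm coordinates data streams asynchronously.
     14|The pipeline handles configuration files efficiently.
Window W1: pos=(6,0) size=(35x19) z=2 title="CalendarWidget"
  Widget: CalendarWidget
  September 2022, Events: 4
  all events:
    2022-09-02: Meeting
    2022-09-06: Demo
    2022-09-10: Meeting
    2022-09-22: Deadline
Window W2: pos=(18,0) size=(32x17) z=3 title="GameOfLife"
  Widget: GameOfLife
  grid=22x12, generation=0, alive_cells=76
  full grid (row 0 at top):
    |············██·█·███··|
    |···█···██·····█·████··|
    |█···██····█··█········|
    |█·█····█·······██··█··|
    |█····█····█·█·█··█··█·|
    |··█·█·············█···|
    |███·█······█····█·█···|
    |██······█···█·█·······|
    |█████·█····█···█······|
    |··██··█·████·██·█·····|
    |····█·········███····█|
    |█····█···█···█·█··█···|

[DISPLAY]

      ┃          1┃···█···██·····█·████··      
      ┃ 5  6*  7  ┃█···██····█··█········      
      ┃12 13 14 15┃█·█····█·······██··█··      
      ┃19 20 21 22┃█····█····█·█·█··█··█·      
      ┃26 27 28 29┃··█·█·············█···      
      ┃           ┃███·█······█····█·█···      
      ┃           ┃██······█···█·█·······      
      ┃           ┃█████·█····█···█······      
      ┃           ┃··██··█·████·██·█·····      
      ┃           ┃····█·········███····█      
      ┃           ┃█····█···█···█·█··█···      
      ┃           ┗━━━━━━━━━━━━━━━━━━━━━━━━━━━━
      ┃                                 ┃      
      ┗━━━━━━━━━━━━━━━━━━━━━━━━━━━━━━━━━┛      
                                               


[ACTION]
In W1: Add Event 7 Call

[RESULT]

      ┃          1┃···█···██·····█·████··      
      ┃ 5  6*  7* ┃█···██····█··█········      
      ┃12 13 14 15┃█·█····█·······██··█··      
      ┃19 20 21 22┃█····█····█·█·█··█··█·      
      ┃26 27 28 29┃··█·█·············█···      
      ┃           ┃███·█······█····█·█···      
      ┃           ┃██······█···█·█·······      
      ┃           ┃█████·█····█···█······      
      ┃           ┃··██··█·████·██·█·····      
      ┃           ┃····█·········███····█      
      ┃           ┃█····█···█···█·█··█···      
      ┃           ┗━━━━━━━━━━━━━━━━━━━━━━━━━━━━
      ┃                                 ┃      
      ┗━━━━━━━━━━━━━━━━━━━━━━━━━━━━━━━━━┛      
                                               


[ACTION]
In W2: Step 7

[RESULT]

      ┃          1┃···█·█·█··············      
      ┃ 5  6*  7* ┃···█·█·██···········██      
      ┃12 13 14 15┃·██··█·············█··      
      ┃19 20 21 22┃██·█·██············█··      
      ┃26 27 28 29┃···█········█······███      
      ┃           ┃······█······█····███·      
      ┃           ┃█·█···█·····██····██··      
      ┃           ┃·█····█···········█···      
      ┃           ┃················██····      
      ┃           ┃······················      
      ┃           ┃······················      
      ┃           ┗━━━━━━━━━━━━━━━━━━━━━━━━━━━━
      ┃                                 ┃      
      ┗━━━━━━━━━━━━━━━━━━━━━━━━━━━━━━━━━┛      
                                               


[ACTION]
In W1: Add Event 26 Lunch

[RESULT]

      ┃          1┃···█·█·█··············      
      ┃ 5  6*  7* ┃···█·█·██···········██      
      ┃12 13 14 15┃·██··█·············█··      
      ┃19 20 21 22┃██·█·██············█··      
      ┃26* 27 28 2┃···█········█······███      
      ┃           ┃······█······█····███·      
      ┃           ┃█·█···█·····██····██··      
      ┃           ┃·█····█···········█···      
      ┃           ┃················██····      
      ┃           ┃······················      
      ┃           ┃······················      
      ┃           ┗━━━━━━━━━━━━━━━━━━━━━━━━━━━━
      ┃                                 ┃      
      ┗━━━━━━━━━━━━━━━━━━━━━━━━━━━━━━━━━┛      
                                               


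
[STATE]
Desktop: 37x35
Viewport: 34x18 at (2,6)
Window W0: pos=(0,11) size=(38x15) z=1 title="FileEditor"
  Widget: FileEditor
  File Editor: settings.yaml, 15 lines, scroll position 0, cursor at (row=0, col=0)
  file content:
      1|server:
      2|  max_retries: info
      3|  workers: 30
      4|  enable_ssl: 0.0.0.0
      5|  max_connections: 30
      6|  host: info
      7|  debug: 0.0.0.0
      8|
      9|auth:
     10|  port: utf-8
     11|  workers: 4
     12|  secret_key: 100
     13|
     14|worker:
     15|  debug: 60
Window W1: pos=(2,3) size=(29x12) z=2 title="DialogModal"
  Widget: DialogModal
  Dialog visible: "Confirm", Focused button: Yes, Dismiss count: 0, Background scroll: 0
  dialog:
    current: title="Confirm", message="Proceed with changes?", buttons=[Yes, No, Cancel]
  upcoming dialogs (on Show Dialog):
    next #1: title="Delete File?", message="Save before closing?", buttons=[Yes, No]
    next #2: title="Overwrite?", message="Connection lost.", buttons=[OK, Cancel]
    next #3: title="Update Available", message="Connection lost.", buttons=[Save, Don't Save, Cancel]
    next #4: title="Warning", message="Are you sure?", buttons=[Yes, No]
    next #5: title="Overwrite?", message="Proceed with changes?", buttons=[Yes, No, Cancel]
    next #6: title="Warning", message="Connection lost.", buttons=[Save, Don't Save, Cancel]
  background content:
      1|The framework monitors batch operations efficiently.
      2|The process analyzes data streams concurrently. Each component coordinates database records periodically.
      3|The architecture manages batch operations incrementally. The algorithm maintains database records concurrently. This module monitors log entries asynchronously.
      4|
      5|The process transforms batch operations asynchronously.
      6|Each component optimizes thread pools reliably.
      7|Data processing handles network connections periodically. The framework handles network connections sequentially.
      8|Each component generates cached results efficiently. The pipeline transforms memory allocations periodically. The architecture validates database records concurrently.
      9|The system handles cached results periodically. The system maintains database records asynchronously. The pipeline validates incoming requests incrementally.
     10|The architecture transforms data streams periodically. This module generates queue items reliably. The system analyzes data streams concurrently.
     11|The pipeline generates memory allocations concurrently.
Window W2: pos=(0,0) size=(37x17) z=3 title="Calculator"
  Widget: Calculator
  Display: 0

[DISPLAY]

───┼───┼───┼───┤                  
 4 │ 5 │ 6 │ × │                  
───┼───┼───┼───┤                  
 1 │ 2 │ 3 │ - │                  
───┼───┼───┼───┤                  
 0 │ . │ = │ + │                  
───┼───┼───┼───┤                  
 C │ MC│ MR│ M+│                  
───┴───┴───┴───┘                  
                                  
━━━━━━━━━━━━━━━━━━━━━━━━━━━━━━━━━━
 enable_ssl: 0.0.0.0              
 max_connections: 30              
 host: info                       
 debug: 0.0.0.0                   
                                  
uth:                              
 port: utf-8                      


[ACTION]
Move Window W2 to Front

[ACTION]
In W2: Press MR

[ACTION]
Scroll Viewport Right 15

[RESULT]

──┼───┼───┼───┤                  ┃
4 │ 5 │ 6 │ × │                  ┃
──┼───┼───┼───┤                  ┃
1 │ 2 │ 3 │ - │                  ┃
──┼───┼───┼───┤                  ┃
0 │ . │ = │ + │                  ┃
──┼───┼───┼───┤                  ┃
C │ MC│ MR│ M+│                  ┃
──┴───┴───┴───┘                  ┃
                                 ┃
━━━━━━━━━━━━━━━━━━━━━━━━━━━━━━━━━┛
enable_ssl: 0.0.0.0              ░
max_connections: 30              ░
host: info                       ░
debug: 0.0.0.0                   ░
                                 ░
th:                              ░
port: utf-8                      ░


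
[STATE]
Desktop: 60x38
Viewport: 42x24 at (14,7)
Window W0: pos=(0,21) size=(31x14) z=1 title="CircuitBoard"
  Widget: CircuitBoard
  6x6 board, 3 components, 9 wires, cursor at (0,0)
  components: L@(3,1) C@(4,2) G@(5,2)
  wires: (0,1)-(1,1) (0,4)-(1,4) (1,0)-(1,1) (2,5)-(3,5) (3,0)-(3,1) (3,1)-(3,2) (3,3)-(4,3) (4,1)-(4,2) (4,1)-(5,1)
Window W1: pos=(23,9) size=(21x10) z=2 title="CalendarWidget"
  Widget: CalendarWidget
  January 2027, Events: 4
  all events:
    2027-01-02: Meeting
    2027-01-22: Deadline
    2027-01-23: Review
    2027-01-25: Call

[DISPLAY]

                                          
                                          
         ┏━━━━━━━━━━━━━━━━━━━┓            
         ┃ CalendarWidget    ┃            
         ┠───────────────────┨            
         ┃    January 2027   ┃            
         ┃Mo Tu We Th Fr Sa S┃            
         ┃             1  2* ┃            
         ┃ 4  5  6  7  8  9 1┃            
         ┃11 12 13 14 15 16 1┃            
         ┃18 19 20 21 22* 23*┃            
         ┗━━━━━━━━━━━━━━━━━━━┛            
                                          
                                          
━━━━━━━━━━━━━━━━┓                         
                ┃                         
────────────────┨                         
5               ┃                         
       ·        ┃                         
       │        ┃                         
       ·        ┃                         
                ┃                         
           ·    ┃                         
           │    ┃                         


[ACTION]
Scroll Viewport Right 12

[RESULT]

                                          
                                          
     ┏━━━━━━━━━━━━━━━━━━━┓                
     ┃ CalendarWidget    ┃                
     ┠───────────────────┨                
     ┃    January 2027   ┃                
     ┃Mo Tu We Th Fr Sa S┃                
     ┃             1  2* ┃                
     ┃ 4  5  6  7  8  9 1┃                
     ┃11 12 13 14 15 16 1┃                
     ┃18 19 20 21 22* 23*┃                
     ┗━━━━━━━━━━━━━━━━━━━┛                
                                          
                                          
━━━━━━━━━━━━┓                             
            ┃                             
────────────┨                             
            ┃                             
   ·        ┃                             
   │        ┃                             
   ·        ┃                             
            ┃                             
       ·    ┃                             
       │    ┃                             


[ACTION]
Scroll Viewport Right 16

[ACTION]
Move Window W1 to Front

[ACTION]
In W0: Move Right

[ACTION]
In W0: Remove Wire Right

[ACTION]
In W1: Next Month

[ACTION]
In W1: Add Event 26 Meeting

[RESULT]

                                          
                                          
     ┏━━━━━━━━━━━━━━━━━━━┓                
     ┃ CalendarWidget    ┃                
     ┠───────────────────┨                
     ┃   February 2027   ┃                
     ┃Mo Tu We Th Fr Sa S┃                
     ┃ 1  2  3  4  5  6  ┃                
     ┃ 8  9 10 11 12 13 1┃                
     ┃15 16 17 18 19 20 2┃                
     ┃22 23 24 25 26* 27 ┃                
     ┗━━━━━━━━━━━━━━━━━━━┛                
                                          
                                          
━━━━━━━━━━━━┓                             
            ┃                             
────────────┨                             
            ┃                             
   ·        ┃                             
   │        ┃                             
   ·        ┃                             
            ┃                             
       ·    ┃                             
       │    ┃                             


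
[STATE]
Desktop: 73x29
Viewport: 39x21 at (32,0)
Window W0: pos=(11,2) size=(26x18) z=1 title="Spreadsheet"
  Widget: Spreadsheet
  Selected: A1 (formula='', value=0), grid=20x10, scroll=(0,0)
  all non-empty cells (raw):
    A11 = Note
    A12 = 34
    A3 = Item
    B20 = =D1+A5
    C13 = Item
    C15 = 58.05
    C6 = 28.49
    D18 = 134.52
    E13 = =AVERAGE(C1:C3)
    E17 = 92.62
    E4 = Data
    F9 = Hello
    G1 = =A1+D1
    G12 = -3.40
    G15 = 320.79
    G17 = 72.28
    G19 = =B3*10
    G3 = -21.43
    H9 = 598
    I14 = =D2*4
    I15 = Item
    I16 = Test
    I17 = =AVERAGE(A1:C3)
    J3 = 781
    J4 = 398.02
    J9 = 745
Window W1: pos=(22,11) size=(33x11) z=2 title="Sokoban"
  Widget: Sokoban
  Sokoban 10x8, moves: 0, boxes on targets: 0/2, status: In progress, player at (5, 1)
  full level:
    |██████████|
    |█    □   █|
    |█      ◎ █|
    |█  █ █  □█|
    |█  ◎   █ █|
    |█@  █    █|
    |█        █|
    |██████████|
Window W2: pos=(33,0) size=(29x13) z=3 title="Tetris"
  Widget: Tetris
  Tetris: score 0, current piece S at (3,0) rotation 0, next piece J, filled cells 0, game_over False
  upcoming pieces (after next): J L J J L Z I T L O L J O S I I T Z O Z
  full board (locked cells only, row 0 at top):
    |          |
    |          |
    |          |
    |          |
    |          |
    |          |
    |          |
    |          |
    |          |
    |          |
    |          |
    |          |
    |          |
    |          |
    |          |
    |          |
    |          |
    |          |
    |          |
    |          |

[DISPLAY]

 ┏━━━━━━━━━━━━━━━━━━━━━━━━━━━┓         
 ┃ Tetris                    ┃         
━┠───────────────────────────┨         
 ┃          │Next:           ┃         
─┃          │█               ┃         
 ┃          │███             ┃         
 ┃          │                ┃         
-┃          │                ┃         
 ┃          │                ┃         
 ┃          │Score:          ┃         
 ┃          │0               ┃         
━┃          │                ┃         
 ┗━━━━━━━━━━━━━━━━━━━━━━━━━━━┛         
──────────────────────┨                
█                     ┃                
█                     ┃                
█                     ┃                
█                     ┃                
█                     ┃                
█                     ┃                
█                     ┃                


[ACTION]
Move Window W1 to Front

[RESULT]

 ┏━━━━━━━━━━━━━━━━━━━━━━━━━━━┓         
 ┃ Tetris                    ┃         
━┠───────────────────────────┨         
 ┃          │Next:           ┃         
─┃          │█               ┃         
 ┃          │███             ┃         
 ┃          │                ┃         
-┃          │                ┃         
 ┃          │                ┃         
 ┃          │Score:          ┃         
 ┃          │0               ┃         
━━━━━━━━━━━━━━━━━━━━━━┓      ┃         
                      ┃━━━━━━┛         
──────────────────────┨                
█                     ┃                
█                     ┃                
█                     ┃                
█                     ┃                
█                     ┃                
█                     ┃                
█                     ┃                


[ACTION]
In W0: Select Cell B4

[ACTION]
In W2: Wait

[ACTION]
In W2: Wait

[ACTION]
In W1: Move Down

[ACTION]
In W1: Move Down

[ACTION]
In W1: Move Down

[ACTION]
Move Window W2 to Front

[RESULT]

 ┏━━━━━━━━━━━━━━━━━━━━━━━━━━━┓         
 ┃ Tetris                    ┃         
━┠───────────────────────────┨         
 ┃          │Next:           ┃         
─┃          │█               ┃         
 ┃          │███             ┃         
 ┃          │                ┃         
-┃          │                ┃         
 ┃          │                ┃         
 ┃          │Score:          ┃         
 ┃          │0               ┃         
━┃          │                ┃         
 ┗━━━━━━━━━━━━━━━━━━━━━━━━━━━┛         
──────────────────────┨                
█                     ┃                
█                     ┃                
█                     ┃                
█                     ┃                
█                     ┃                
█                     ┃                
█                     ┃                
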